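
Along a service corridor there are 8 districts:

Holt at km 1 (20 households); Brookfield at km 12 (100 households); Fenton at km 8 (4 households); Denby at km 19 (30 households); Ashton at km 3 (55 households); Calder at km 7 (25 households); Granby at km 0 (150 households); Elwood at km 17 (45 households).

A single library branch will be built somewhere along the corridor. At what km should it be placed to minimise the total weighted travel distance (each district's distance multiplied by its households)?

x = 3

For a sum of weighted absolute distances on a line, the optimum is the weighted median (not the mean). Total weight W = 429; half-weight = 214.5.
Sort by position and accumulate weight:
  km 0 (Granby, w=150) → cum 150
  km 1 (Holt, w=20) → cum 170
  km 3 (Ashton, w=55) → cum 225  ≥ 214.5 → median here
  km 7 (Calder, w=25) → cum 250
  km 8 (Fenton, w=4) → cum 254
  km 12 (Brookfield, w=100) → cum 354
  km 17 (Elwood, w=45) → cum 399
  km 19 (Denby, w=30) → cum 429
Optimal location: km 3.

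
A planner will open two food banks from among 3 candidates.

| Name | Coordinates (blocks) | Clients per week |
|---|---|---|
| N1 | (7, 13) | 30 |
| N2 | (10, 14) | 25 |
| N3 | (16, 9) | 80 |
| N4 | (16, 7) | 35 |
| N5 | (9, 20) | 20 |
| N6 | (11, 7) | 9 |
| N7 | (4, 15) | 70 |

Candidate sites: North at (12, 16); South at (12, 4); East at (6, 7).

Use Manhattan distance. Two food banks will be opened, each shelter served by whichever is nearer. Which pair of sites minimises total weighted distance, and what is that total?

Evaluate every pair (each demand assigned to the nearer of the two):
  {North, South}: total = 2111
  {North, East}: total = 2355
  {South, East}: total = 2506
Best pair: {North, South} with total 2111.

{North, South}, total 2111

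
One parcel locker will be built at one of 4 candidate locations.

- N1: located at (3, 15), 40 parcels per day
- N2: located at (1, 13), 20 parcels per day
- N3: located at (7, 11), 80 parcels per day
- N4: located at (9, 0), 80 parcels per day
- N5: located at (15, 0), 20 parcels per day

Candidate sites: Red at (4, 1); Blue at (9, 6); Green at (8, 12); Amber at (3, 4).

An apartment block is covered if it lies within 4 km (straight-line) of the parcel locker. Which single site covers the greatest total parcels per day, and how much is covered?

Coverage radius r = 4 km; a point is covered iff (Δx)²+(Δy)² ≤ 4² = 16.
  Red (4, 1): covers {none} → 0
  Blue (9, 6): covers {none} → 0
  Green (8, 12): covers {N3} → 80
  Amber (3, 4): covers {none} → 0
Maximum coverage at Green: 80 parcels per day.

Green, covering 80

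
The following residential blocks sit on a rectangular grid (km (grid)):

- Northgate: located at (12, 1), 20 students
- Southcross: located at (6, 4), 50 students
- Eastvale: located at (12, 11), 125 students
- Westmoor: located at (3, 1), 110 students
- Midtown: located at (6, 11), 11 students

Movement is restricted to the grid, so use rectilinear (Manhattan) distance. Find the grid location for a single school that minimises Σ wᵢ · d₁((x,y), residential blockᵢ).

(6, 4)

Manhattan distance separates: Σwᵢ(|x−xᵢ|+|y−yᵢ|) = Σwᵢ|x−xᵢ| + Σwᵢ|y−yᵢ|, so x and y are optimised independently as 1-D weighted medians.
Total weight W = 316; half = 158.
x-coordinate, sorted with cumulative weight:
  x=3 (Westmoor, w=110) cum 110
  x=6 (Southcross, w=50) cum 160  ← median
  x=6 (Midtown, w=11) cum 171
  x=12 (Northgate, w=20) cum 191
  x=12 (Eastvale, w=125) cum 316
⇒ x* = 6
y-coordinate, sorted with cumulative weight:
  y=1 (Northgate, w=20) cum 20
  y=1 (Westmoor, w=110) cum 130
  y=4 (Southcross, w=50) cum 180  ← median
  y=11 (Eastvale, w=125) cum 305
  y=11 (Midtown, w=11) cum 316
⇒ y* = 4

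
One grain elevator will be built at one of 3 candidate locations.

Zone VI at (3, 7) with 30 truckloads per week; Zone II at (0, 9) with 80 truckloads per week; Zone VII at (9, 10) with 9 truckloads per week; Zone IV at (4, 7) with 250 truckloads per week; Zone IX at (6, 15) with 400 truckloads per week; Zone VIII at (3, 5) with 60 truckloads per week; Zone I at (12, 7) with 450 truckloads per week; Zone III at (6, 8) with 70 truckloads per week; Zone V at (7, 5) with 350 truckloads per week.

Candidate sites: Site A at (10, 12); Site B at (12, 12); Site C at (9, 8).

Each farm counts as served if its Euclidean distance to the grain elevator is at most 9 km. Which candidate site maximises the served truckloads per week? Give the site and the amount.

Coverage radius r = 9 km; a point is covered iff (Δx)²+(Δy)² ≤ 9² = 81.
  Site A (10, 12): covers {Zone VI, Zone VII, Zone IV, Zone IX, Zone I, Zone III, Zone V} → 1559
  Site B (12, 12): covers {Zone VII, Zone IX, Zone I, Zone III, Zone V} → 1279
  Site C (9, 8): covers {Zone VI, Zone VII, Zone IV, Zone IX, Zone VIII, Zone I, Zone III, Zone V} → 1619
Maximum coverage at Site C: 1619 truckloads per week.

Site C, covering 1619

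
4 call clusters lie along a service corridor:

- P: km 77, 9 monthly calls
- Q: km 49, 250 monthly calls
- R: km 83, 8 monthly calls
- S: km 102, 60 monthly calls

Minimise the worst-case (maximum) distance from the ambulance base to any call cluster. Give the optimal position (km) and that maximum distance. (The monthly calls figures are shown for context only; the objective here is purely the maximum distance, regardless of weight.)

The 1-center on a line is the midpoint of the two extreme points: leftmost at 49, rightmost at 102.
Optimal location = (49 + 102)/2 = 75.5; maximum distance = (102 − 49)/2 = 26.5.

location 75.5, max distance 26.5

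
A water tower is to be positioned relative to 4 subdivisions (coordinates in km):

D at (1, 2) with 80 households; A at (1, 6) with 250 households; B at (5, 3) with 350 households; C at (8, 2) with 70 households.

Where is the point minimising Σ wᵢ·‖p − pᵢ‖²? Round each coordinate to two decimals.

The minimiser of Σwᵢ‖p−pᵢ‖² is the weighted centroid p* = (Σwᵢpᵢ)/(Σwᵢ).
Σwᵢ = 750.
Σwᵢxᵢ = 80·1 + 250·1 + 350·5 + 70·8 = 2640.
Σwᵢyᵢ = 80·2 + 250·6 + 350·3 + 70·2 = 2850.
x* = 2640/750 = 3.52, y* = 2850/750 = 3.80.

(3.52, 3.80)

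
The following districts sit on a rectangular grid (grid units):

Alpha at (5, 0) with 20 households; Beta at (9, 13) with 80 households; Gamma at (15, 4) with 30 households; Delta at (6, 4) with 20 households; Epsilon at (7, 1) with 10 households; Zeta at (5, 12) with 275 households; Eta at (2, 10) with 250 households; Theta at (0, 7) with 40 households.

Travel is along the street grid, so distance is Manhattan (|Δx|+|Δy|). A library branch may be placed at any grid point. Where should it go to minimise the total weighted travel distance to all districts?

Manhattan distance separates: Σwᵢ(|x−xᵢ|+|y−yᵢ|) = Σwᵢ|x−xᵢ| + Σwᵢ|y−yᵢ|, so x and y are optimised independently as 1-D weighted medians.
Total weight W = 725; half = 362.5.
x-coordinate, sorted with cumulative weight:
  x=0 (Theta, w=40) cum 40
  x=2 (Eta, w=250) cum 290
  x=5 (Alpha, w=20) cum 310
  x=5 (Zeta, w=275) cum 585  ← median
  x=6 (Delta, w=20) cum 605
  x=7 (Epsilon, w=10) cum 615
  x=9 (Beta, w=80) cum 695
  x=15 (Gamma, w=30) cum 725
⇒ x* = 5
y-coordinate, sorted with cumulative weight:
  y=0 (Alpha, w=20) cum 20
  y=1 (Epsilon, w=10) cum 30
  y=4 (Gamma, w=30) cum 60
  y=4 (Delta, w=20) cum 80
  y=7 (Theta, w=40) cum 120
  y=10 (Eta, w=250) cum 370  ← median
  y=12 (Zeta, w=275) cum 645
  y=13 (Beta, w=80) cum 725
⇒ y* = 10

(5, 10)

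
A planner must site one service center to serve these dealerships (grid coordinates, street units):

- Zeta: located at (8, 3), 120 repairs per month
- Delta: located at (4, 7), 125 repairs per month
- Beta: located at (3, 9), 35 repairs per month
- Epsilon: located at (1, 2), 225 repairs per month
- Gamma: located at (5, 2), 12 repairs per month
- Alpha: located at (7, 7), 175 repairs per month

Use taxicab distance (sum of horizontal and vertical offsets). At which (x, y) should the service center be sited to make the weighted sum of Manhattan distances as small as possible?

Manhattan distance separates: Σwᵢ(|x−xᵢ|+|y−yᵢ|) = Σwᵢ|x−xᵢ| + Σwᵢ|y−yᵢ|, so x and y are optimised independently as 1-D weighted medians.
Total weight W = 692; half = 346.
x-coordinate, sorted with cumulative weight:
  x=1 (Epsilon, w=225) cum 225
  x=3 (Beta, w=35) cum 260
  x=4 (Delta, w=125) cum 385  ← median
  x=5 (Gamma, w=12) cum 397
  x=7 (Alpha, w=175) cum 572
  x=8 (Zeta, w=120) cum 692
⇒ x* = 4
y-coordinate, sorted with cumulative weight:
  y=2 (Epsilon, w=225) cum 225
  y=2 (Gamma, w=12) cum 237
  y=3 (Zeta, w=120) cum 357  ← median
  y=7 (Delta, w=125) cum 482
  y=7 (Alpha, w=175) cum 657
  y=9 (Beta, w=35) cum 692
⇒ y* = 3

(4, 3)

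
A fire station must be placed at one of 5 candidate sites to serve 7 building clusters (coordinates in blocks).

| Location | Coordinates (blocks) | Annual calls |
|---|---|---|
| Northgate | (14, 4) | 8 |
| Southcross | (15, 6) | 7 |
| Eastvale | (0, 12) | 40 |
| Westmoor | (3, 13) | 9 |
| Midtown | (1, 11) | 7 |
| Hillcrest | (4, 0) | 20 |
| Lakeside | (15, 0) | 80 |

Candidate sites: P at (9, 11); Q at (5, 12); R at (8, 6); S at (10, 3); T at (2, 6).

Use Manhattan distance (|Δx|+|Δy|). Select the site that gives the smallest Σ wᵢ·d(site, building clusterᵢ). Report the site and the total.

S, total 1948 blocks

Total weighted distance at each candidate:
  P (9, 11): total = 2381
  Q (5, 12): total = 2530
  R (8, 6): total = 2105
  S (10, 3): total = 1948
  T (2, 6): total = 2317
Minimum is at S with total 1948 blocks.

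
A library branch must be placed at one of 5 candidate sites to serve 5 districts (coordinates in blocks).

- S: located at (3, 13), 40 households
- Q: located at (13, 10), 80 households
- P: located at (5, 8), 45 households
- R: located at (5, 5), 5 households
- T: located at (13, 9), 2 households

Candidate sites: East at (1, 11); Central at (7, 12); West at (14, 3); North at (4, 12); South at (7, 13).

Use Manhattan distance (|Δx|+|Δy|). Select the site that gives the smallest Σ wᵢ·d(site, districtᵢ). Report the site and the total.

Total weighted distance at each candidate:
  East (1, 11): total = 1593
  Central (7, 12): total = 1173
  West (14, 3): total = 2179
  North (4, 12): total = 1249
  South (7, 13): total = 1265
Minimum is at Central with total 1173 blocks.

Central, total 1173 blocks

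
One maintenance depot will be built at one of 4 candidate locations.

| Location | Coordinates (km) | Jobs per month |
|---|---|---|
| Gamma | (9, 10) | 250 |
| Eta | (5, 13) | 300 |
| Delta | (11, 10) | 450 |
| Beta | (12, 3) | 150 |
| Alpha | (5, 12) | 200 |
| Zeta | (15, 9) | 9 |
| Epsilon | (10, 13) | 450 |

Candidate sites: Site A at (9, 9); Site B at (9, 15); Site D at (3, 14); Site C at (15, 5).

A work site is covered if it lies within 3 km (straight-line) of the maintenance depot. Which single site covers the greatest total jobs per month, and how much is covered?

Coverage radius r = 3 km; a point is covered iff (Δx)²+(Δy)² ≤ 3² = 9.
  Site A (9, 9): covers {Gamma, Delta} → 700
  Site B (9, 15): covers {Epsilon} → 450
  Site D (3, 14): covers {Eta, Alpha} → 500
  Site C (15, 5): covers {none} → 0
Maximum coverage at Site A: 700 jobs per month.

Site A, covering 700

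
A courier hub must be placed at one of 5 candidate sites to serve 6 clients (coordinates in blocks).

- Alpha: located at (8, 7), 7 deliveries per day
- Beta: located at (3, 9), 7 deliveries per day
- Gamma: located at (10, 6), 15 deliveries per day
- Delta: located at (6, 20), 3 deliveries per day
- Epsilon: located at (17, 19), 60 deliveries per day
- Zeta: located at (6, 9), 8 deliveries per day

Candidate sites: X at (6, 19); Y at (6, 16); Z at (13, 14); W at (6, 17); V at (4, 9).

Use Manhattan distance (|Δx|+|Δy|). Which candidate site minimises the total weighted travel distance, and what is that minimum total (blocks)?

Total weighted distance at each candidate:
  X (6, 19): total = 1187
  Y (6, 16): total = 1265
  Z (13, 14): total = 1029
  W (6, 17): total = 1239
  V (4, 9): total = 1619
Minimum is at Z with total 1029 blocks.

Z, total 1029 blocks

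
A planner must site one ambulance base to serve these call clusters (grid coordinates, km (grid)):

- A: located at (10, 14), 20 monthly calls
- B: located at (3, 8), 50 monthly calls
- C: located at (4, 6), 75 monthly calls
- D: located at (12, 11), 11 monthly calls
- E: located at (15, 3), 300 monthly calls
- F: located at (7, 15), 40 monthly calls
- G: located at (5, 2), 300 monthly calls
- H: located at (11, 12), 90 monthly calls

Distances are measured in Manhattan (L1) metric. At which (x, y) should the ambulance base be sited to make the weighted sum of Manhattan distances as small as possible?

Manhattan distance separates: Σwᵢ(|x−xᵢ|+|y−yᵢ|) = Σwᵢ|x−xᵢ| + Σwᵢ|y−yᵢ|, so x and y are optimised independently as 1-D weighted medians.
Total weight W = 886; half = 443.
x-coordinate, sorted with cumulative weight:
  x=3 (B, w=50) cum 50
  x=4 (C, w=75) cum 125
  x=5 (G, w=300) cum 425
  x=7 (F, w=40) cum 465  ← median
  x=10 (A, w=20) cum 485
  x=11 (H, w=90) cum 575
  x=12 (D, w=11) cum 586
  x=15 (E, w=300) cum 886
⇒ x* = 7
y-coordinate, sorted with cumulative weight:
  y=2 (G, w=300) cum 300
  y=3 (E, w=300) cum 600  ← median
  y=6 (C, w=75) cum 675
  y=8 (B, w=50) cum 725
  y=11 (D, w=11) cum 736
  y=12 (H, w=90) cum 826
  y=14 (A, w=20) cum 846
  y=15 (F, w=40) cum 886
⇒ y* = 3

(7, 3)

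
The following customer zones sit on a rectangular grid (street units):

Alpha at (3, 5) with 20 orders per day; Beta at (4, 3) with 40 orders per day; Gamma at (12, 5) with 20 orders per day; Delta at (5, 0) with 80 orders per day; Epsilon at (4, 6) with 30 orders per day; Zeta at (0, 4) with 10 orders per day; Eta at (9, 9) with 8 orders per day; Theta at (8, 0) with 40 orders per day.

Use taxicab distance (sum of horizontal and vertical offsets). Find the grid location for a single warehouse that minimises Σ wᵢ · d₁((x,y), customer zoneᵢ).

(5, 3)

Manhattan distance separates: Σwᵢ(|x−xᵢ|+|y−yᵢ|) = Σwᵢ|x−xᵢ| + Σwᵢ|y−yᵢ|, so x and y are optimised independently as 1-D weighted medians.
Total weight W = 248; half = 124.
x-coordinate, sorted with cumulative weight:
  x=0 (Zeta, w=10) cum 10
  x=3 (Alpha, w=20) cum 30
  x=4 (Beta, w=40) cum 70
  x=4 (Epsilon, w=30) cum 100
  x=5 (Delta, w=80) cum 180  ← median
  x=8 (Theta, w=40) cum 220
  x=9 (Eta, w=8) cum 228
  x=12 (Gamma, w=20) cum 248
⇒ x* = 5
y-coordinate, sorted with cumulative weight:
  y=0 (Delta, w=80) cum 80
  y=0 (Theta, w=40) cum 120
  y=3 (Beta, w=40) cum 160  ← median
  y=4 (Zeta, w=10) cum 170
  y=5 (Alpha, w=20) cum 190
  y=5 (Gamma, w=20) cum 210
  y=6 (Epsilon, w=30) cum 240
  y=9 (Eta, w=8) cum 248
⇒ y* = 3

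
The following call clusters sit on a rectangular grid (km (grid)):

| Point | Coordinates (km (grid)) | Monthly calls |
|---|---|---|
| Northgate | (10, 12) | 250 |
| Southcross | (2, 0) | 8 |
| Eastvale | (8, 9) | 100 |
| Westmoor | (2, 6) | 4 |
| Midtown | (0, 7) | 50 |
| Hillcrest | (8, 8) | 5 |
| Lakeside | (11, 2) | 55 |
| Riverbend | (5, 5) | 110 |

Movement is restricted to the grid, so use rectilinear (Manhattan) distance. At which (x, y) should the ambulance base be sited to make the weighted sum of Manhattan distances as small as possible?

(10, 9)

Manhattan distance separates: Σwᵢ(|x−xᵢ|+|y−yᵢ|) = Σwᵢ|x−xᵢ| + Σwᵢ|y−yᵢ|, so x and y are optimised independently as 1-D weighted medians.
Total weight W = 582; half = 291.
x-coordinate, sorted with cumulative weight:
  x=0 (Midtown, w=50) cum 50
  x=2 (Southcross, w=8) cum 58
  x=2 (Westmoor, w=4) cum 62
  x=5 (Riverbend, w=110) cum 172
  x=8 (Eastvale, w=100) cum 272
  x=8 (Hillcrest, w=5) cum 277
  x=10 (Northgate, w=250) cum 527  ← median
  x=11 (Lakeside, w=55) cum 582
⇒ x* = 10
y-coordinate, sorted with cumulative weight:
  y=0 (Southcross, w=8) cum 8
  y=2 (Lakeside, w=55) cum 63
  y=5 (Riverbend, w=110) cum 173
  y=6 (Westmoor, w=4) cum 177
  y=7 (Midtown, w=50) cum 227
  y=8 (Hillcrest, w=5) cum 232
  y=9 (Eastvale, w=100) cum 332  ← median
  y=12 (Northgate, w=250) cum 582
⇒ y* = 9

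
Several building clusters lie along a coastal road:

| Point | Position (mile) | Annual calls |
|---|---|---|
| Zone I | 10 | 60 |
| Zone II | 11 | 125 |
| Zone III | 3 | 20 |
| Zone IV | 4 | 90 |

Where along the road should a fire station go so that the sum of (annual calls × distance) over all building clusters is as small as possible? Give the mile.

For a sum of weighted absolute distances on a line, the optimum is the weighted median (not the mean). Total weight W = 295; half-weight = 147.5.
Sort by position and accumulate weight:
  mile 3 (Zone III, w=20) → cum 20
  mile 4 (Zone IV, w=90) → cum 110
  mile 10 (Zone I, w=60) → cum 170  ≥ 147.5 → median here
  mile 11 (Zone II, w=125) → cum 295
Optimal location: mile 10.

x = 10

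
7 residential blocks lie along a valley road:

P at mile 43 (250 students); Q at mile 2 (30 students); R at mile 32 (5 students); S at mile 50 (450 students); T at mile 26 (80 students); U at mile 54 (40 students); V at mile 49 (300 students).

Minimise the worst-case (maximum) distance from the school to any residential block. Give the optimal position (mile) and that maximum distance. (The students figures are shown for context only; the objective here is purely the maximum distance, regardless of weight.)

The 1-center on a line is the midpoint of the two extreme points: leftmost at 2, rightmost at 54.
Optimal location = (2 + 54)/2 = 28; maximum distance = (54 − 2)/2 = 26.

location 28, max distance 26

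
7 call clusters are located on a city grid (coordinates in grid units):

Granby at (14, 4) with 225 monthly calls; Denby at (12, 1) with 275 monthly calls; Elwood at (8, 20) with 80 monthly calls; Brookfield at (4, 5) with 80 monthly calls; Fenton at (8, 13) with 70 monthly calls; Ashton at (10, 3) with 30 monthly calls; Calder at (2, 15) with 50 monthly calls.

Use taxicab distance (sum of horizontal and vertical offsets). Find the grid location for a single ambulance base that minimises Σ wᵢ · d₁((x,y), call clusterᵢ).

(12, 4)

Manhattan distance separates: Σwᵢ(|x−xᵢ|+|y−yᵢ|) = Σwᵢ|x−xᵢ| + Σwᵢ|y−yᵢ|, so x and y are optimised independently as 1-D weighted medians.
Total weight W = 810; half = 405.
x-coordinate, sorted with cumulative weight:
  x=2 (Calder, w=50) cum 50
  x=4 (Brookfield, w=80) cum 130
  x=8 (Elwood, w=80) cum 210
  x=8 (Fenton, w=70) cum 280
  x=10 (Ashton, w=30) cum 310
  x=12 (Denby, w=275) cum 585  ← median
  x=14 (Granby, w=225) cum 810
⇒ x* = 12
y-coordinate, sorted with cumulative weight:
  y=1 (Denby, w=275) cum 275
  y=3 (Ashton, w=30) cum 305
  y=4 (Granby, w=225) cum 530  ← median
  y=5 (Brookfield, w=80) cum 610
  y=13 (Fenton, w=70) cum 680
  y=15 (Calder, w=50) cum 730
  y=20 (Elwood, w=80) cum 810
⇒ y* = 4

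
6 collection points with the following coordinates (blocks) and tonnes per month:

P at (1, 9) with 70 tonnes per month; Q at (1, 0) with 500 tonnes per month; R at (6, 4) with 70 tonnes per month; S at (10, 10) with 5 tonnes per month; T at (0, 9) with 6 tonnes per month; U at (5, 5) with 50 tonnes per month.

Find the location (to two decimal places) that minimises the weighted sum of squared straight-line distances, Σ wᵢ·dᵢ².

The minimiser of Σwᵢ‖p−pᵢ‖² is the weighted centroid p* = (Σwᵢpᵢ)/(Σwᵢ).
Σwᵢ = 701.
Σwᵢxᵢ = 70·1 + 500·1 + 70·6 + 5·10 + 6·0 + 50·5 = 1290.
Σwᵢyᵢ = 70·9 + 500·0 + 70·4 + 5·10 + 6·9 + 50·5 = 1264.
x* = 1290/701 = 1.84, y* = 1264/701 = 1.80.

(1.84, 1.80)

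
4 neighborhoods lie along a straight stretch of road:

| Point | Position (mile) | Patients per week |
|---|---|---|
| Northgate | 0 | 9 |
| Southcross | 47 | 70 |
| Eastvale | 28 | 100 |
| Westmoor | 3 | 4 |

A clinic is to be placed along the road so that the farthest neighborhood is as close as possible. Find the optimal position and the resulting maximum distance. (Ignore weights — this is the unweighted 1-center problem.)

The 1-center on a line is the midpoint of the two extreme points: leftmost at 0, rightmost at 47.
Optimal location = (0 + 47)/2 = 23.5; maximum distance = (47 − 0)/2 = 23.5.

location 23.5, max distance 23.5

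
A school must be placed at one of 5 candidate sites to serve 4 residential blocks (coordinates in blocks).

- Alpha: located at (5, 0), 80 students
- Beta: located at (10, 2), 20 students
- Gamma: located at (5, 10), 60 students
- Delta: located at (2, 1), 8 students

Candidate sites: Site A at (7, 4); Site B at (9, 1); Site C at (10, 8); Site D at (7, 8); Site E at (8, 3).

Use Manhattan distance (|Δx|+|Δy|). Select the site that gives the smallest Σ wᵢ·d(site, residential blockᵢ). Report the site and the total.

Total weighted distance at each candidate:
  Site A (7, 4): total = 1124
  Site B (9, 1): total = 1276
  Site C (10, 8): total = 1700
  Site D (7, 8): total = 1316
  Site E (8, 3): total = 1204
Minimum is at Site A with total 1124 blocks.

Site A, total 1124 blocks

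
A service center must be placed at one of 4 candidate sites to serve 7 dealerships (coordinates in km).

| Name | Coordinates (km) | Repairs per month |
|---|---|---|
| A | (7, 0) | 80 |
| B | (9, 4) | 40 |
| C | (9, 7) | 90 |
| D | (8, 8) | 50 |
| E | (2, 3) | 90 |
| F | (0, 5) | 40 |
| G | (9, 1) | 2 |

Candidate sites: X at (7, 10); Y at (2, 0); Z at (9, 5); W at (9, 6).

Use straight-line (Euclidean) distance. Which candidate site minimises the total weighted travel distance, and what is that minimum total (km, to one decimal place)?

Z, total 1832.1 km

Total weighted distance at each candidate:
  X (7, 10): total = 2626.0
  Y (2, 0): total = 2613.0
  Z (9, 5): total = 1832.1
  W (9, 6): total = 1845.4
Minimum is at Z with total 1832.1 km.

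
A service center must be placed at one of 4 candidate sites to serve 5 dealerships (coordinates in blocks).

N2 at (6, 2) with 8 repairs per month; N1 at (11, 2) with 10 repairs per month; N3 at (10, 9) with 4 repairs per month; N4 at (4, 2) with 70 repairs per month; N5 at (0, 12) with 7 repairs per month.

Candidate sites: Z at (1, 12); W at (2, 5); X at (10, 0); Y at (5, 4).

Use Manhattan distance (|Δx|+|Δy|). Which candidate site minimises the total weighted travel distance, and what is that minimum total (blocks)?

Total weighted distance at each candidate:
  Z (1, 12): total = 1285
  W (2, 5): total = 637
  X (10, 0): total = 828
  Y (5, 4): total = 445
Minimum is at Y with total 445 blocks.

Y, total 445 blocks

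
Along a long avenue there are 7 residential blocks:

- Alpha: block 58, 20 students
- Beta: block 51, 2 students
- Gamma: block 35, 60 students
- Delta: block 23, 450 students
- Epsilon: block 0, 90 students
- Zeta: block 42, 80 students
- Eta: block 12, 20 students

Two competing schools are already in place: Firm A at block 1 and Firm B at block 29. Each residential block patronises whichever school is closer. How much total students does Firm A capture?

110

The indifferent point is the midpoint (1+29)/2 = 15; residential blocks left of it (closer to Firm A at 1) go to Firm A, those right go to Firm B.
  Epsilon at 0 (w=90) → Firm A
  Eta at 12 (w=20) → Firm A
  Delta at 23 (w=450) → Firm B
  Gamma at 35 (w=60) → Firm B
  Zeta at 42 (w=80) → Firm B
  Beta at 51 (w=2) → Firm B
  Alpha at 58 (w=20) → Firm B
Firm A captures 110; Firm B captures 612.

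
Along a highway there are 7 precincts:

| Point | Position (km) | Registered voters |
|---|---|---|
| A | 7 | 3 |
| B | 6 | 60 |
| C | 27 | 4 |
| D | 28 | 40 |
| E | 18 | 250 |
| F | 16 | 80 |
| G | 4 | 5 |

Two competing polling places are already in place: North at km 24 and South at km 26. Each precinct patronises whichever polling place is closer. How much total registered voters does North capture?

The indifferent point is the midpoint (24+26)/2 = 25; precincts left of it (closer to North at 24) go to North, those right go to South.
  G at 4 (w=5) → North
  B at 6 (w=60) → North
  A at 7 (w=3) → North
  F at 16 (w=80) → North
  E at 18 (w=250) → North
  C at 27 (w=4) → South
  D at 28 (w=40) → South
North captures 398; South captures 44.

398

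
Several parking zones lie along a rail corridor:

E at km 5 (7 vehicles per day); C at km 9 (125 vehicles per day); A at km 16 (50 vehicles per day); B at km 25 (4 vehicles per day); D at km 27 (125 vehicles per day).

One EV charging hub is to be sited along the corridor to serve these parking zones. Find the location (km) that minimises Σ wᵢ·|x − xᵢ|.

For a sum of weighted absolute distances on a line, the optimum is the weighted median (not the mean). Total weight W = 311; half-weight = 155.5.
Sort by position and accumulate weight:
  km 5 (E, w=7) → cum 7
  km 9 (C, w=125) → cum 132
  km 16 (A, w=50) → cum 182  ≥ 155.5 → median here
  km 25 (B, w=4) → cum 186
  km 27 (D, w=125) → cum 311
Optimal location: km 16.

x = 16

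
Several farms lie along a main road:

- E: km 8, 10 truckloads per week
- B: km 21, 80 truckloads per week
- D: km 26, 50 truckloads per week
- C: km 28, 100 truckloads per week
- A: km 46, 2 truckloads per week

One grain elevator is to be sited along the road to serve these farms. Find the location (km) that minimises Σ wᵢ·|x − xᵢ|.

x = 26

For a sum of weighted absolute distances on a line, the optimum is the weighted median (not the mean). Total weight W = 242; half-weight = 121.
Sort by position and accumulate weight:
  km 8 (E, w=10) → cum 10
  km 21 (B, w=80) → cum 90
  km 26 (D, w=50) → cum 140  ≥ 121 → median here
  km 28 (C, w=100) → cum 240
  km 46 (A, w=2) → cum 242
Optimal location: km 26.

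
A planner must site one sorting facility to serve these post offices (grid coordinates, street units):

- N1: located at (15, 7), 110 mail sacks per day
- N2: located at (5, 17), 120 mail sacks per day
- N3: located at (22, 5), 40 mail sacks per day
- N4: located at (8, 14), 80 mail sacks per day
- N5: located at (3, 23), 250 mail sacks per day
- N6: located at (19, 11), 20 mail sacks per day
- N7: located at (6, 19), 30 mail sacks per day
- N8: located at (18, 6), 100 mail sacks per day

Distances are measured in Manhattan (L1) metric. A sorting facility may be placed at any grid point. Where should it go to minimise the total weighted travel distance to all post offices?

Manhattan distance separates: Σwᵢ(|x−xᵢ|+|y−yᵢ|) = Σwᵢ|x−xᵢ| + Σwᵢ|y−yᵢ|, so x and y are optimised independently as 1-D weighted medians.
Total weight W = 750; half = 375.
x-coordinate, sorted with cumulative weight:
  x=3 (N5, w=250) cum 250
  x=5 (N2, w=120) cum 370
  x=6 (N7, w=30) cum 400  ← median
  x=8 (N4, w=80) cum 480
  x=15 (N1, w=110) cum 590
  x=18 (N8, w=100) cum 690
  x=19 (N6, w=20) cum 710
  x=22 (N3, w=40) cum 750
⇒ x* = 6
y-coordinate, sorted with cumulative weight:
  y=5 (N3, w=40) cum 40
  y=6 (N8, w=100) cum 140
  y=7 (N1, w=110) cum 250
  y=11 (N6, w=20) cum 270
  y=14 (N4, w=80) cum 350
  y=17 (N2, w=120) cum 470  ← median
  y=19 (N7, w=30) cum 500
  y=23 (N5, w=250) cum 750
⇒ y* = 17

(6, 17)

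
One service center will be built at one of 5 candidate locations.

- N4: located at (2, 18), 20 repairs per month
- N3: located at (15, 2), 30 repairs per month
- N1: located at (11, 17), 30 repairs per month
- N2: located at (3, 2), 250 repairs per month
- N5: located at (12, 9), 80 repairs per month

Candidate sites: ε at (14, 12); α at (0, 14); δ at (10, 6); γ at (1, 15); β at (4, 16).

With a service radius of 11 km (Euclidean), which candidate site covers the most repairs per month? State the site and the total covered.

δ, covering 360

Coverage radius r = 11 km; a point is covered iff (Δx)²+(Δy)² ≤ 11² = 121.
  ε (14, 12): covers {N3, N1, N5} → 140
  α (0, 14): covers {N4} → 20
  δ (10, 6): covers {N3, N2, N5} → 360
  γ (1, 15): covers {N4, N1} → 50
  β (4, 16): covers {N4, N1, N5} → 130
Maximum coverage at δ: 360 repairs per month.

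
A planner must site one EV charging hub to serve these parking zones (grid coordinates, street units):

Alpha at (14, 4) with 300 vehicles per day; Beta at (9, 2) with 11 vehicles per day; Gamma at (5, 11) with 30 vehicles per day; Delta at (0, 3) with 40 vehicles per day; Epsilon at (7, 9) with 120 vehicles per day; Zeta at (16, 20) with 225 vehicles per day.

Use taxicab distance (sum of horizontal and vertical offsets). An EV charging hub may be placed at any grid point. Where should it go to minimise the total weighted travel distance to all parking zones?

(14, 9)

Manhattan distance separates: Σwᵢ(|x−xᵢ|+|y−yᵢ|) = Σwᵢ|x−xᵢ| + Σwᵢ|y−yᵢ|, so x and y are optimised independently as 1-D weighted medians.
Total weight W = 726; half = 363.
x-coordinate, sorted with cumulative weight:
  x=0 (Delta, w=40) cum 40
  x=5 (Gamma, w=30) cum 70
  x=7 (Epsilon, w=120) cum 190
  x=9 (Beta, w=11) cum 201
  x=14 (Alpha, w=300) cum 501  ← median
  x=16 (Zeta, w=225) cum 726
⇒ x* = 14
y-coordinate, sorted with cumulative weight:
  y=2 (Beta, w=11) cum 11
  y=3 (Delta, w=40) cum 51
  y=4 (Alpha, w=300) cum 351
  y=9 (Epsilon, w=120) cum 471  ← median
  y=11 (Gamma, w=30) cum 501
  y=20 (Zeta, w=225) cum 726
⇒ y* = 9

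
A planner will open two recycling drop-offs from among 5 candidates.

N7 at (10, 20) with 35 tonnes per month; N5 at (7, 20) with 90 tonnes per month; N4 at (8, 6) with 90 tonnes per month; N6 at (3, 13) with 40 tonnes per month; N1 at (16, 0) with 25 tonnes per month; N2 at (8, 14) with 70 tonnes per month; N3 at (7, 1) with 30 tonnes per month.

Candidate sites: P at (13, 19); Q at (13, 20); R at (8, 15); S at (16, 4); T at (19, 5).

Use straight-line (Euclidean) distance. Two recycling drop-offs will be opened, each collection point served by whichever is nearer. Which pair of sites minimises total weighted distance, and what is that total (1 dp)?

{R, S}, total 2059.6

Evaluate every pair (each demand assigned to the nearer of the two):
  {R, S}: total = 2059.6
  {R, T}: total = 2268.0
  {Q, R}: total = 2505.4
  {P, R}: total = 2511.1
  {P, S}: total = 2746.3
  {Q, S}: total = 2806.7
  {P, T}: total = 3138.9
  {Q, T}: total = 3199.3
  {P, Q}: total = 3910.1
  {S, T}: total = 4905.9
Best pair: {R, S} with total 2059.6.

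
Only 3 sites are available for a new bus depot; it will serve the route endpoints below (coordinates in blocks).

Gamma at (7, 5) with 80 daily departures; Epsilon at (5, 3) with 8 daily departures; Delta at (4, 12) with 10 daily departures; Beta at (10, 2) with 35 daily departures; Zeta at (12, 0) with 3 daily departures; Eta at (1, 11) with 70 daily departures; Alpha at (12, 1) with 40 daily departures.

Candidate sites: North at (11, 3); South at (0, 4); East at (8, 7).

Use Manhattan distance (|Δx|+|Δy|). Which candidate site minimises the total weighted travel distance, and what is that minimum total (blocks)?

Total weighted distance at each candidate:
  North (11, 3): total = 2150
  South (0, 4): total = 2436
  East (8, 7): total = 1834
Minimum is at East with total 1834 blocks.

East, total 1834 blocks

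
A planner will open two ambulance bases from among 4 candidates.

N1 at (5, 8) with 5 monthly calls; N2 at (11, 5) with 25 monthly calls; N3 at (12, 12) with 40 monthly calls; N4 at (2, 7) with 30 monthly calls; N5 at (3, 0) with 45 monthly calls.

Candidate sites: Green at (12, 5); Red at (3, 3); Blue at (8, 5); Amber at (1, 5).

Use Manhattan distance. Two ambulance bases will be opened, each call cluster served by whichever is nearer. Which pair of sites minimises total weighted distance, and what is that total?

Evaluate every pair (each demand assigned to the nearer of the two):
  {Green, Red}: total = 625
  {Green, Amber}: total = 745
  {Red, Blue}: total = 830
  {Blue, Amber}: total = 950
  {Green, Blue}: total = 1025
  {Red, Amber}: total = 1230
Best pair: {Green, Red} with total 625.

{Green, Red}, total 625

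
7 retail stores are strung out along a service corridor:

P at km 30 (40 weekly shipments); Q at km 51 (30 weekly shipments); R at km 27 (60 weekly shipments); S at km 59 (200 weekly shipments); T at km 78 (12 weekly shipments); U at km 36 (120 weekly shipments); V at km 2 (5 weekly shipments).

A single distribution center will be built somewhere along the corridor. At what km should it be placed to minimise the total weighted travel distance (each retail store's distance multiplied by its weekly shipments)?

x = 51

For a sum of weighted absolute distances on a line, the optimum is the weighted median (not the mean). Total weight W = 467; half-weight = 233.5.
Sort by position and accumulate weight:
  km 2 (V, w=5) → cum 5
  km 27 (R, w=60) → cum 65
  km 30 (P, w=40) → cum 105
  km 36 (U, w=120) → cum 225
  km 51 (Q, w=30) → cum 255  ≥ 233.5 → median here
  km 59 (S, w=200) → cum 455
  km 78 (T, w=12) → cum 467
Optimal location: km 51.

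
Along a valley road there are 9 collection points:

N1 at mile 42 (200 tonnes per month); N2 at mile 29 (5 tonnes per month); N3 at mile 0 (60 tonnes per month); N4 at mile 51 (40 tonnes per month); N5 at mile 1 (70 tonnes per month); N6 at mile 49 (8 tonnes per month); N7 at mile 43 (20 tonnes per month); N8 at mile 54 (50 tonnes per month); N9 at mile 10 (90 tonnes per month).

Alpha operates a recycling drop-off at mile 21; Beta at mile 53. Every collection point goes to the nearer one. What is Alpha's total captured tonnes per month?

The indifferent point is the midpoint (21+53)/2 = 37; collection points left of it (closer to Alpha at 21) go to Alpha, those right go to Beta.
  N3 at 0 (w=60) → Alpha
  N5 at 1 (w=70) → Alpha
  N9 at 10 (w=90) → Alpha
  N2 at 29 (w=5) → Alpha
  N1 at 42 (w=200) → Beta
  N7 at 43 (w=20) → Beta
  N6 at 49 (w=8) → Beta
  N4 at 51 (w=40) → Beta
  N8 at 54 (w=50) → Beta
Alpha captures 225; Beta captures 318.

225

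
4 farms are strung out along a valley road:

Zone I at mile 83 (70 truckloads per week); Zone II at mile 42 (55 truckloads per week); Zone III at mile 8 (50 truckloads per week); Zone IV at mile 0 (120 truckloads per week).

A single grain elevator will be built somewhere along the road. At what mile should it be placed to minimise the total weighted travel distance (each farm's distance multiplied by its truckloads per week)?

For a sum of weighted absolute distances on a line, the optimum is the weighted median (not the mean). Total weight W = 295; half-weight = 147.5.
Sort by position and accumulate weight:
  mile 0 (Zone IV, w=120) → cum 120
  mile 8 (Zone III, w=50) → cum 170  ≥ 147.5 → median here
  mile 42 (Zone II, w=55) → cum 225
  mile 83 (Zone I, w=70) → cum 295
Optimal location: mile 8.

x = 8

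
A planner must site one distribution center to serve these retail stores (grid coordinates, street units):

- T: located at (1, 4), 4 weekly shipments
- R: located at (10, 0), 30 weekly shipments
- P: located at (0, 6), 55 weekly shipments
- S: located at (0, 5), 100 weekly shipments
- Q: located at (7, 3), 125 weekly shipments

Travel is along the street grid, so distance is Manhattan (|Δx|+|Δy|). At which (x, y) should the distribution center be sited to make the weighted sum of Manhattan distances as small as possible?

(1, 4)

Manhattan distance separates: Σwᵢ(|x−xᵢ|+|y−yᵢ|) = Σwᵢ|x−xᵢ| + Σwᵢ|y−yᵢ|, so x and y are optimised independently as 1-D weighted medians.
Total weight W = 314; half = 157.
x-coordinate, sorted with cumulative weight:
  x=0 (P, w=55) cum 55
  x=0 (S, w=100) cum 155
  x=1 (T, w=4) cum 159  ← median
  x=7 (Q, w=125) cum 284
  x=10 (R, w=30) cum 314
⇒ x* = 1
y-coordinate, sorted with cumulative weight:
  y=0 (R, w=30) cum 30
  y=3 (Q, w=125) cum 155
  y=4 (T, w=4) cum 159  ← median
  y=5 (S, w=100) cum 259
  y=6 (P, w=55) cum 314
⇒ y* = 4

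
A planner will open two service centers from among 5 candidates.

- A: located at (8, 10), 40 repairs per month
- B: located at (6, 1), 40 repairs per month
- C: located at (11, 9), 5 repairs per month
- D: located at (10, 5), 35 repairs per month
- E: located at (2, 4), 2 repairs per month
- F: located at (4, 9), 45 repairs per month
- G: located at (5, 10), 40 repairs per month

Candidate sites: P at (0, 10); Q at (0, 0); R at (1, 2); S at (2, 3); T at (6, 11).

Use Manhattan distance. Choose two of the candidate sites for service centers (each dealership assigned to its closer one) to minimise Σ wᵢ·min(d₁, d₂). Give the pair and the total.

Evaluate every pair (each demand assigned to the nearer of the two):
  {S, T}: total = 1007
  {R, T}: total = 1011
  {Q, T}: total = 1057
  {P, T}: total = 1181
  {P, S}: total = 1397
  {P, R}: total = 1471
  {P, Q}: total = 1622
  {Q, S}: total = 1947
  {R, S}: total = 1947
  {Q, R}: total = 2281
Best pair: {S, T} with total 1007.

{S, T}, total 1007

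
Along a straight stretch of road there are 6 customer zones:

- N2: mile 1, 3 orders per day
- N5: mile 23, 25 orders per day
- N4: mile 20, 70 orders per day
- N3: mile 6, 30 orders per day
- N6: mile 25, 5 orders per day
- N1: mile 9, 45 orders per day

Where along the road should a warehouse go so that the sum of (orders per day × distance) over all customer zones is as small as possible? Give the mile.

x = 20

For a sum of weighted absolute distances on a line, the optimum is the weighted median (not the mean). Total weight W = 178; half-weight = 89.
Sort by position and accumulate weight:
  mile 1 (N2, w=3) → cum 3
  mile 6 (N3, w=30) → cum 33
  mile 9 (N1, w=45) → cum 78
  mile 20 (N4, w=70) → cum 148  ≥ 89 → median here
  mile 23 (N5, w=25) → cum 173
  mile 25 (N6, w=5) → cum 178
Optimal location: mile 20.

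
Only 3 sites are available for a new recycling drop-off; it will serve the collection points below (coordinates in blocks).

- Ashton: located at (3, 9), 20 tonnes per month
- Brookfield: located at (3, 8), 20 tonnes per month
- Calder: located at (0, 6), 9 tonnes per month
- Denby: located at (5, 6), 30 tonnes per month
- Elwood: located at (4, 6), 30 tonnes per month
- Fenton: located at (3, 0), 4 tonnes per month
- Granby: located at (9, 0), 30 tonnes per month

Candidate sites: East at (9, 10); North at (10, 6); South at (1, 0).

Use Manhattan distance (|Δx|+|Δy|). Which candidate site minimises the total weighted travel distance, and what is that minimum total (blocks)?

Total weighted distance at each candidate:
  East (9, 10): total = 1291
  North (10, 6): total = 1062
  South (1, 0): total = 1301
Minimum is at North with total 1062 blocks.

North, total 1062 blocks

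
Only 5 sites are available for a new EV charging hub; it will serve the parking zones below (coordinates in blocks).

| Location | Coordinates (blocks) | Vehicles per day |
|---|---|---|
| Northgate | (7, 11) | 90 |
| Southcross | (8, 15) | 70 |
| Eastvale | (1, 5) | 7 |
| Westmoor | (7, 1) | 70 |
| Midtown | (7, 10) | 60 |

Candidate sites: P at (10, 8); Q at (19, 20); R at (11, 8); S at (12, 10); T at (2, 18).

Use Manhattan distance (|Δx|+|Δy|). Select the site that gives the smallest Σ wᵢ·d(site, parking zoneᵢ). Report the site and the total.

Total weighted distance at each candidate:
  P (10, 8): total = 2254
  Q (19, 20): total = 6731
  R (11, 8): total = 2551
  S (12, 10): total = 2562
  T (2, 18): total = 4128
Minimum is at P with total 2254 blocks.

P, total 2254 blocks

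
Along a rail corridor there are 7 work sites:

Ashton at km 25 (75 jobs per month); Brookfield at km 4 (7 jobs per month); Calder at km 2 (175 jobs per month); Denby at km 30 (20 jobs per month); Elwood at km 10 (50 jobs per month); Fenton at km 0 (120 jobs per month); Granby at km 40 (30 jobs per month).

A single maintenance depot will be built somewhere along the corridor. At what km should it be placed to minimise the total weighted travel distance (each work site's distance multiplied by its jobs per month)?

x = 2

For a sum of weighted absolute distances on a line, the optimum is the weighted median (not the mean). Total weight W = 477; half-weight = 238.5.
Sort by position and accumulate weight:
  km 0 (Fenton, w=120) → cum 120
  km 2 (Calder, w=175) → cum 295  ≥ 238.5 → median here
  km 4 (Brookfield, w=7) → cum 302
  km 10 (Elwood, w=50) → cum 352
  km 25 (Ashton, w=75) → cum 427
  km 30 (Denby, w=20) → cum 447
  km 40 (Granby, w=30) → cum 477
Optimal location: km 2.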